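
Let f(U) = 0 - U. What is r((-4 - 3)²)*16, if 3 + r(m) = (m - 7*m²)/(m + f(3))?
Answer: -135168/23 ≈ -5876.9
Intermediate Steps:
f(U) = -U
r(m) = -3 + (m - 7*m²)/(-3 + m) (r(m) = -3 + (m - 7*m²)/(m - 1*3) = -3 + (m - 7*m²)/(m - 3) = -3 + (m - 7*m²)/(-3 + m))
r((-4 - 3)²)*16 = ((9 - 7*(-4 - 3)⁴ - 2*(-4 - 3)²)/(-3 + (-4 - 3)²))*16 = ((9 - 7*((-7)²)² - 2*(-7)²)/(-3 + (-7)²))*16 = ((9 - 7*49² - 2*49)/(-3 + 49))*16 = ((9 - 7*2401 - 98)/46)*16 = ((9 - 16807 - 98)/46)*16 = ((1/46)*(-16896))*16 = -8448/23*16 = -135168/23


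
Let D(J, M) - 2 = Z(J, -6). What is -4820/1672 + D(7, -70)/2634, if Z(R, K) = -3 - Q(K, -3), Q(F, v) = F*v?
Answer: -795478/275253 ≈ -2.8900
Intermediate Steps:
Z(R, K) = -3 + 3*K (Z(R, K) = -3 - K*(-3) = -3 - (-3)*K = -3 + 3*K)
D(J, M) = -19 (D(J, M) = 2 + (-3 + 3*(-6)) = 2 + (-3 - 18) = 2 - 21 = -19)
-4820/1672 + D(7, -70)/2634 = -4820/1672 - 19/2634 = -4820*1/1672 - 19*1/2634 = -1205/418 - 19/2634 = -795478/275253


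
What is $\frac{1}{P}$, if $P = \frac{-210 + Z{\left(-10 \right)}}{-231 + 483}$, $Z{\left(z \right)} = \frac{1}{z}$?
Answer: $- \frac{2520}{2101} \approx -1.1994$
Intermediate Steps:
$P = - \frac{2101}{2520}$ ($P = \frac{-210 + \frac{1}{-10}}{-231 + 483} = \frac{-210 - \frac{1}{10}}{252} = \left(- \frac{2101}{10}\right) \frac{1}{252} = - \frac{2101}{2520} \approx -0.83373$)
$\frac{1}{P} = \frac{1}{- \frac{2101}{2520}} = - \frac{2520}{2101}$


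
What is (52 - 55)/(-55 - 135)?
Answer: 3/190 ≈ 0.015789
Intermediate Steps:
(52 - 55)/(-55 - 135) = -3/(-190) = -1/190*(-3) = 3/190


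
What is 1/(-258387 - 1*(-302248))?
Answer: 1/43861 ≈ 2.2799e-5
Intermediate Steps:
1/(-258387 - 1*(-302248)) = 1/(-258387 + 302248) = 1/43861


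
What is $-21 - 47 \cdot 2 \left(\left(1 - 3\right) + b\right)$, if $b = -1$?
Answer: $261$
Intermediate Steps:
$-21 - 47 \cdot 2 \left(\left(1 - 3\right) + b\right) = -21 - 47 \cdot 2 \left(\left(1 - 3\right) - 1\right) = -21 - 47 \cdot 2 \left(-2 - 1\right) = -21 - 47 \cdot 2 \left(-3\right) = -21 - -282 = -21 + 282 = 261$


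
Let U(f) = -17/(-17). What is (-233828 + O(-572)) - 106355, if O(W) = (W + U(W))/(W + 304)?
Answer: -91168473/268 ≈ -3.4018e+5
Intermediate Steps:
U(f) = 1 (U(f) = -17*(-1/17) = 1)
O(W) = (1 + W)/(304 + W) (O(W) = (W + 1)/(W + 304) = (1 + W)/(304 + W))
(-233828 + O(-572)) - 106355 = (-233828 + (1 - 572)/(304 - 572)) - 106355 = (-233828 - 571/(-268)) - 106355 = (-233828 - 1/268*(-571)) - 106355 = (-233828 + 571/268) - 106355 = -62665333/268 - 106355 = -91168473/268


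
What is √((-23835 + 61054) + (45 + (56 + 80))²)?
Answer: 2*√17495 ≈ 264.54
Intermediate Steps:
√((-23835 + 61054) + (45 + (56 + 80))²) = √(37219 + (45 + 136)²) = √(37219 + 181²) = √(37219 + 32761) = √69980 = 2*√17495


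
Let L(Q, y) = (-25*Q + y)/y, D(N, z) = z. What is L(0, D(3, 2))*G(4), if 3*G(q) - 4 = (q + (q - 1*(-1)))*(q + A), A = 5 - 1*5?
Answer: 40/3 ≈ 13.333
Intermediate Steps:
A = 0 (A = 5 - 5 = 0)
L(Q, y) = (y - 25*Q)/y
G(q) = 4/3 + q*(1 + 2*q)/3 (G(q) = 4/3 + ((q + (q - 1*(-1)))*(q + 0))/3 = 4/3 + ((q + (q + 1))*q)/3 = 4/3 + ((q + (1 + q))*q)/3 = 4/3 + ((1 + 2*q)*q)/3 = 4/3 + (q*(1 + 2*q))/3 = 4/3 + q*(1 + 2*q)/3)
L(0, D(3, 2))*G(4) = ((2 - 25*0)/2)*(4/3 + (1/3)*4 + (2/3)*4**2) = ((2 + 0)/2)*(4/3 + 4/3 + (2/3)*16) = ((1/2)*2)*(4/3 + 4/3 + 32/3) = 1*(40/3) = 40/3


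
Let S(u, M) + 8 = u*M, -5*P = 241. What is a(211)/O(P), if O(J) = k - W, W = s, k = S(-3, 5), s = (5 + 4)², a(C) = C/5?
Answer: -211/520 ≈ -0.40577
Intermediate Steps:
a(C) = C/5 (a(C) = C*(⅕) = C/5)
P = -241/5 (P = -⅕*241 = -241/5 ≈ -48.200)
S(u, M) = -8 + M*u (S(u, M) = -8 + u*M = -8 + M*u)
s = 81 (s = 9² = 81)
k = -23 (k = -8 + 5*(-3) = -8 - 15 = -23)
W = 81
O(J) = -104 (O(J) = -23 - 1*81 = -23 - 81 = -104)
a(211)/O(P) = ((⅕)*211)/(-104) = (211/5)*(-1/104) = -211/520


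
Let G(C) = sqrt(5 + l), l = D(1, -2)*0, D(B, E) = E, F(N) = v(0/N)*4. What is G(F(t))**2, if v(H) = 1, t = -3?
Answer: 5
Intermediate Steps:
F(N) = 4 (F(N) = 1*4 = 4)
l = 0 (l = -2*0 = 0)
G(C) = sqrt(5) (G(C) = sqrt(5 + 0) = sqrt(5))
G(F(t))**2 = (sqrt(5))**2 = 5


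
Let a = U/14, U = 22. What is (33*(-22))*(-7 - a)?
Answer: 43560/7 ≈ 6222.9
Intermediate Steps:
a = 11/7 (a = 22/14 = 22*(1/14) = 11/7 ≈ 1.5714)
(33*(-22))*(-7 - a) = (33*(-22))*(-7 - 1*11/7) = -726*(-7 - 11/7) = -726*(-60/7) = 43560/7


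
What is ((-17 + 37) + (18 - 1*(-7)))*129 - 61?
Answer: 5744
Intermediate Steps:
((-17 + 37) + (18 - 1*(-7)))*129 - 61 = (20 + (18 + 7))*129 - 61 = (20 + 25)*129 - 61 = 45*129 - 61 = 5805 - 61 = 5744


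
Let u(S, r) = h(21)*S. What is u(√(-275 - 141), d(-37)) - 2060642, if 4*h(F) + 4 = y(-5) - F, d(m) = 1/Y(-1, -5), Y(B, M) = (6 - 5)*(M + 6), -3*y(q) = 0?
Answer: -2060642 - 25*I*√26 ≈ -2.0606e+6 - 127.48*I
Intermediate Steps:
y(q) = 0 (y(q) = -⅓*0 = 0)
Y(B, M) = 6 + M (Y(B, M) = 1*(6 + M) = 6 + M)
d(m) = 1 (d(m) = 1/(6 - 5) = 1/1 = 1)
h(F) = -1 - F/4 (h(F) = -1 + (0 - F)/4 = -1 + (-F)/4 = -1 - F/4)
u(S, r) = -25*S/4 (u(S, r) = (-1 - ¼*21)*S = (-1 - 21/4)*S = -25*S/4)
u(√(-275 - 141), d(-37)) - 2060642 = -25*√(-275 - 141)/4 - 2060642 = -25*I*√26 - 2060642 = -2060642 - 25*I*√26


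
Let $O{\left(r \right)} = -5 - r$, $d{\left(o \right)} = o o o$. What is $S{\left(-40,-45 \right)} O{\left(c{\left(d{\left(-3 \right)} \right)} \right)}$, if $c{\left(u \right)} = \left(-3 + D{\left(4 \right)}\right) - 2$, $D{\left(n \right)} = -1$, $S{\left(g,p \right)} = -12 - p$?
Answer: $33$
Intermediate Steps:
$d{\left(o \right)} = o^{3}$ ($d{\left(o \right)} = o^{2} o = o^{3}$)
$c{\left(u \right)} = -6$ ($c{\left(u \right)} = \left(-3 - 1\right) - 2 = -4 - 2 = -6$)
$S{\left(-40,-45 \right)} O{\left(c{\left(d{\left(-3 \right)} \right)} \right)} = \left(-12 - -45\right) \left(-5 - -6\right) = \left(-12 + 45\right) \left(-5 + 6\right) = 33 \cdot 1 = 33$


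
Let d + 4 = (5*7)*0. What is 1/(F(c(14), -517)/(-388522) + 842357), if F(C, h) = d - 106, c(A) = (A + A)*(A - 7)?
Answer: 194261/163637113232 ≈ 1.1871e-6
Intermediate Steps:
c(A) = 2*A*(-7 + A) (c(A) = (2*A)*(-7 + A) = 2*A*(-7 + A))
d = -4 (d = -4 + (5*7)*0 = -4 + 35*0 = -4 + 0 = -4)
F(C, h) = -110 (F(C, h) = -4 - 106 = -110)
1/(F(c(14), -517)/(-388522) + 842357) = 1/(-110/(-388522) + 842357) = 1/(-110*(-1/388522) + 842357) = 1/(55/194261 + 842357) = 1/(163637113232/194261) = 194261/163637113232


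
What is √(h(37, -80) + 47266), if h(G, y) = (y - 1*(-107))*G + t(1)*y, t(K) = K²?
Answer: √48185 ≈ 219.51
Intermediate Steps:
h(G, y) = y + G*(107 + y) (h(G, y) = (y - 1*(-107))*G + 1²*y = (y + 107)*G + 1*y = (107 + y)*G + y = G*(107 + y) + y = y + G*(107 + y))
√(h(37, -80) + 47266) = √((-80 + 107*37 + 37*(-80)) + 47266) = √((-80 + 3959 - 2960) + 47266) = √(919 + 47266) = √48185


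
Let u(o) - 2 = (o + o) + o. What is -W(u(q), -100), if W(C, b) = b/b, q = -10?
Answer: -1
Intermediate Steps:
u(o) = 2 + 3*o (u(o) = 2 + ((o + o) + o) = 2 + (2*o + o) = 2 + 3*o)
W(C, b) = 1
-W(u(q), -100) = -1*1 = -1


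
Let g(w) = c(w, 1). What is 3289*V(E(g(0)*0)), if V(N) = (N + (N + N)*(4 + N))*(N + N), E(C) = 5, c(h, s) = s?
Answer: 3124550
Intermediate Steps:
g(w) = 1
V(N) = 2*N*(N + 2*N*(4 + N)) (V(N) = (N + (2*N)*(4 + N))*(2*N) = (N + 2*N*(4 + N))*(2*N) = 2*N*(N + 2*N*(4 + N)))
3289*V(E(g(0)*0)) = 3289*(5**2*(18 + 4*5)) = 3289*(25*(18 + 20)) = 3289*(25*38) = 3289*950 = 3124550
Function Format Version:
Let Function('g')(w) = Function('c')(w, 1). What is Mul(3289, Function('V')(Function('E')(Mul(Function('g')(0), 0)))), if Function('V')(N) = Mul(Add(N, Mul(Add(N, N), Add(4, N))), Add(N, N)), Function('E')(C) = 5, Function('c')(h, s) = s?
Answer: 3124550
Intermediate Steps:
Function('g')(w) = 1
Function('V')(N) = Mul(2, N, Add(N, Mul(2, N, Add(4, N)))) (Function('V')(N) = Mul(Add(N, Mul(Mul(2, N), Add(4, N))), Mul(2, N)) = Mul(Add(N, Mul(2, N, Add(4, N))), Mul(2, N)) = Mul(2, N, Add(N, Mul(2, N, Add(4, N)))))
Mul(3289, Function('V')(Function('E')(Mul(Function('g')(0), 0)))) = Mul(3289, Mul(Pow(5, 2), Add(18, Mul(4, 5)))) = Mul(3289, Mul(25, Add(18, 20))) = Mul(3289, Mul(25, 38)) = Mul(3289, 950) = 3124550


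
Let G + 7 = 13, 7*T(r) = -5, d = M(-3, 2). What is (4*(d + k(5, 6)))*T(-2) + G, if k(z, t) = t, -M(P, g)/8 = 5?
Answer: 722/7 ≈ 103.14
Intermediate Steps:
M(P, g) = -40 (M(P, g) = -8*5 = -40)
d = -40
T(r) = -5/7 (T(r) = (⅐)*(-5) = -5/7)
G = 6 (G = -7 + 13 = 6)
(4*(d + k(5, 6)))*T(-2) + G = (4*(-40 + 6))*(-5/7) + 6 = (4*(-34))*(-5/7) + 6 = -136*(-5/7) + 6 = 680/7 + 6 = 722/7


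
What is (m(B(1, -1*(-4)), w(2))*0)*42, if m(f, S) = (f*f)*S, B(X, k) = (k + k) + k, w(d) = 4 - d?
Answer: 0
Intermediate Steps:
B(X, k) = 3*k (B(X, k) = 2*k + k = 3*k)
m(f, S) = S*f**2 (m(f, S) = f**2*S = S*f**2)
(m(B(1, -1*(-4)), w(2))*0)*42 = (((4 - 1*2)*(3*(-1*(-4)))**2)*0)*42 = (((4 - 2)*(3*4)**2)*0)*42 = ((2*12**2)*0)*42 = ((2*144)*0)*42 = (288*0)*42 = 0*42 = 0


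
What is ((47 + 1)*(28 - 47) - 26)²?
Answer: 879844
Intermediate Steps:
((47 + 1)*(28 - 47) - 26)² = (48*(-19) - 26)² = (-912 - 26)² = (-938)² = 879844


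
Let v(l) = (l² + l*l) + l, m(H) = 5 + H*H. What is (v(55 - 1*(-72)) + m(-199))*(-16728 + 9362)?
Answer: -530285706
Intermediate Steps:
m(H) = 5 + H²
v(l) = l + 2*l² (v(l) = (l² + l²) + l = 2*l² + l = l + 2*l²)
(v(55 - 1*(-72)) + m(-199))*(-16728 + 9362) = ((55 - 1*(-72))*(1 + 2*(55 - 1*(-72))) + (5 + (-199)²))*(-16728 + 9362) = ((55 + 72)*(1 + 2*(55 + 72)) + (5 + 39601))*(-7366) = (127*(1 + 2*127) + 39606)*(-7366) = (127*(1 + 254) + 39606)*(-7366) = (127*255 + 39606)*(-7366) = (32385 + 39606)*(-7366) = 71991*(-7366) = -530285706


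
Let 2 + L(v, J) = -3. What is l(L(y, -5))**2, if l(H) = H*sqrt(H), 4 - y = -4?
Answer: -125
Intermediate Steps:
y = 8 (y = 4 - 1*(-4) = 4 + 4 = 8)
L(v, J) = -5 (L(v, J) = -2 - 3 = -5)
l(H) = H**(3/2)
l(L(y, -5))**2 = ((-5)**(3/2))**2 = (-5*I*sqrt(5))**2 = -125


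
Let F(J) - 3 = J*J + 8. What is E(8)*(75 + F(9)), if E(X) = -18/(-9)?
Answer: 334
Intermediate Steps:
E(X) = 2 (E(X) = -18*(-1/9) = 2)
F(J) = 11 + J**2 (F(J) = 3 + (J*J + 8) = 3 + (J**2 + 8) = 3 + (8 + J**2) = 11 + J**2)
E(8)*(75 + F(9)) = 2*(75 + (11 + 9**2)) = 2*(75 + (11 + 81)) = 2*(75 + 92) = 2*167 = 334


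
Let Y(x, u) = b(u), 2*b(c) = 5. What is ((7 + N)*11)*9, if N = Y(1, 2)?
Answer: 1881/2 ≈ 940.50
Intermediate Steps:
b(c) = 5/2 (b(c) = (½)*5 = 5/2)
Y(x, u) = 5/2
N = 5/2 ≈ 2.5000
((7 + N)*11)*9 = ((7 + 5/2)*11)*9 = ((19/2)*11)*9 = (209/2)*9 = 1881/2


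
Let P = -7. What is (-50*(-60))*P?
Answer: -21000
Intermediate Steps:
(-50*(-60))*P = -50*(-60)*(-7) = 3000*(-7) = -21000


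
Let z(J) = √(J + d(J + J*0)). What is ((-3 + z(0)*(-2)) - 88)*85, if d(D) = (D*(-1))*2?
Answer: -7735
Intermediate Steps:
d(D) = -2*D (d(D) = -D*2 = -2*D)
z(J) = √(-J) (z(J) = √(J - 2*(J + J*0)) = √(J - 2*(J + 0)) = √(J - 2*J) = √(-J))
((-3 + z(0)*(-2)) - 88)*85 = ((-3 + √(-1*0)*(-2)) - 88)*85 = ((-3 + √0*(-2)) - 88)*85 = ((-3 + 0*(-2)) - 88)*85 = ((-3 + 0) - 88)*85 = (-3 - 88)*85 = -91*85 = -7735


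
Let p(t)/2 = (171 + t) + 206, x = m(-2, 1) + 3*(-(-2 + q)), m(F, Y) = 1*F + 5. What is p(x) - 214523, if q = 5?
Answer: -213781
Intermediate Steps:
m(F, Y) = 5 + F (m(F, Y) = F + 5 = 5 + F)
x = -6 (x = (5 - 2) + 3*(-(-2 + 5)) = 3 + 3*(-1*3) = 3 + 3*(-3) = 3 - 9 = -6)
p(t) = 754 + 2*t (p(t) = 2*((171 + t) + 206) = 2*(377 + t) = 754 + 2*t)
p(x) - 214523 = (754 + 2*(-6)) - 214523 = (754 - 12) - 214523 = 742 - 214523 = -213781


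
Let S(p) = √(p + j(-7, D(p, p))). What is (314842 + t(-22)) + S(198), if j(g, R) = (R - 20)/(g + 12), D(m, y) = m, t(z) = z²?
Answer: 315326 + 4*√365/5 ≈ 3.1534e+5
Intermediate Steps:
j(g, R) = (-20 + R)/(12 + g)
S(p) = √(-4 + 6*p/5) (S(p) = √(p + (-20 + p)/(12 - 7)) = √(p + (-20 + p)/5) = √(p + (-4 + p/5)) = √(-4 + 6*p/5))
(314842 + t(-22)) + S(198) = (314842 + (-22)²) + √(-100 + 30*198)/5 = (314842 + 484) + √(-100 + 5940)/5 = 315326 + √5840/5 = 315326 + (4*√365)/5 = 315326 + 4*√365/5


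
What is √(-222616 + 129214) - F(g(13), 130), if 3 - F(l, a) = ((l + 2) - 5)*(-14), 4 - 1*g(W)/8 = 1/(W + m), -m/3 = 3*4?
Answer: -9519/23 + 3*I*√10378 ≈ -413.87 + 305.62*I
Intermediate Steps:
m = -36 (m = -9*4 = -3*12 = -36)
g(W) = 32 - 8/(-36 + W) (g(W) = 32 - 8/(W - 36) = 32 - 8/(-36 + W))
F(l, a) = -39 + 14*l (F(l, a) = 3 - ((l + 2) - 5)*(-14) = 3 - ((2 + l) - 5)*(-14) = 3 - (-3 + l)*(-14) = 3 - (42 - 14*l) = 3 + (-42 + 14*l) = -39 + 14*l)
√(-222616 + 129214) - F(g(13), 130) = √(-222616 + 129214) - (-39 + 14*(8*(-145 + 4*13)/(-36 + 13))) = √(-93402) - (-39 + 14*(8*(-145 + 52)/(-23))) = 3*I*√10378 - (-39 + 14*(8*(-1/23)*(-93))) = 3*I*√10378 - (-39 + 14*(744/23)) = 3*I*√10378 - (-39 + 10416/23) = 3*I*√10378 - 1*9519/23 = 3*I*√10378 - 9519/23 = -9519/23 + 3*I*√10378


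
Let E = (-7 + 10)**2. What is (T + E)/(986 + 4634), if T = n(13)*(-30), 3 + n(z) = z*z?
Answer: -4971/5620 ≈ -0.88452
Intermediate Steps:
n(z) = -3 + z**2 (n(z) = -3 + z*z = -3 + z**2)
E = 9 (E = 3**2 = 9)
T = -4980 (T = (-3 + 13**2)*(-30) = (-3 + 169)*(-30) = 166*(-30) = -4980)
(T + E)/(986 + 4634) = (-4980 + 9)/(986 + 4634) = -4971/5620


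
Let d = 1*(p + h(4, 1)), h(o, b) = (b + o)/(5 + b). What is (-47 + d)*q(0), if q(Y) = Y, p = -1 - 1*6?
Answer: 0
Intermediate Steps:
p = -7 (p = -1 - 6 = -7)
h(o, b) = (b + o)/(5 + b)
d = -37/6 (d = 1*(-7 + (1 + 4)/(5 + 1)) = 1*(-7 + 5/6) = 1*(-7 + (⅙)*5) = 1*(-7 + ⅚) = 1*(-37/6) = -37/6 ≈ -6.1667)
(-47 + d)*q(0) = (-47 - 37/6)*0 = -319/6*0 = 0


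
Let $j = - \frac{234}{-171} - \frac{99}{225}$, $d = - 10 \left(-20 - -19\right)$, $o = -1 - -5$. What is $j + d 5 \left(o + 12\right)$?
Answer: $\frac{380441}{475} \approx 800.93$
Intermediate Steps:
$o = 4$ ($o = -1 + 5 = 4$)
$d = 10$ ($d = - 10 \left(-20 + 19\right) = \left(-10\right) \left(-1\right) = 10$)
$j = \frac{441}{475}$ ($j = \left(-234\right) \left(- \frac{1}{171}\right) - \frac{11}{25} = \frac{26}{19} - \frac{11}{25} = \frac{441}{475} \approx 0.92842$)
$j + d 5 \left(o + 12\right) = \frac{441}{475} + 10 \cdot 5 \left(4 + 12\right) = \frac{441}{475} + 10 \cdot 5 \cdot 16 = \frac{441}{475} + 10 \cdot 80 = \frac{441}{475} + 800 = \frac{380441}{475}$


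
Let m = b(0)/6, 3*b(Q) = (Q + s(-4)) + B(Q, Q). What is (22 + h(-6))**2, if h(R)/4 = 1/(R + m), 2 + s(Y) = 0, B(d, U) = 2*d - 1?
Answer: 624100/1369 ≈ 455.88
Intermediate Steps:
B(d, U) = -1 + 2*d
s(Y) = -2 (s(Y) = -2 + 0 = -2)
b(Q) = -1 + Q (b(Q) = ((Q - 2) + (-1 + 2*Q))/3 = ((-2 + Q) + (-1 + 2*Q))/3 = (-3 + 3*Q)/3 = -1 + Q)
m = -1/6 (m = (-1 + 0)/6 = -1*1/6 = -1/6 ≈ -0.16667)
h(R) = 4/(-1/6 + R) (h(R) = 4/(R - 1/6) = 4/(-1/6 + R))
(22 + h(-6))**2 = (22 + 24/(-1 + 6*(-6)))**2 = (22 + 24/(-1 - 36))**2 = (22 + 24/(-37))**2 = (22 + 24*(-1/37))**2 = (22 - 24/37)**2 = (790/37)**2 = 624100/1369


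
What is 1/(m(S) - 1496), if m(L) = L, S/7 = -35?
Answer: -1/1741 ≈ -0.00057438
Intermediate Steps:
S = -245 (S = 7*(-35) = -245)
1/(m(S) - 1496) = 1/(-245 - 1496) = 1/(-1741) = -1/1741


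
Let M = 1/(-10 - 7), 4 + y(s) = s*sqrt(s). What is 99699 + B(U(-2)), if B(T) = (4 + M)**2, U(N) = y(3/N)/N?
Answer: 28817500/289 ≈ 99715.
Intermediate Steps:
y(s) = -4 + s**(3/2) (y(s) = -4 + s*sqrt(s) = -4 + s**(3/2))
M = -1/17 (M = 1/(-17) = -1/17 ≈ -0.058824)
U(N) = (-4 + 3*sqrt(3)*(1/N)**(3/2))/N (U(N) = (-4 + (3/N)**(3/2))/N = (-4 + 3*sqrt(3)*(1/N)**(3/2))/N)
B(T) = 4489/289 (B(T) = (4 - 1/17)**2 = (67/17)**2 = 4489/289)
99699 + B(U(-2)) = 99699 + 4489/289 = 28817500/289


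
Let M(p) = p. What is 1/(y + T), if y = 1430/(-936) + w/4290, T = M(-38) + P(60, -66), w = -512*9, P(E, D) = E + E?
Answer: 25740/2043707 ≈ 0.012595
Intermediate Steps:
P(E, D) = 2*E
w = -4608
T = 82 (T = -38 + 2*60 = -38 + 120 = 82)
y = -66973/25740 (y = 1430/(-936) - 4608/4290 = 1430*(-1/936) - 4608*1/4290 = -55/36 - 768/715 = -66973/25740 ≈ -2.6019)
1/(y + T) = 1/(-66973/25740 + 82) = 1/(2043707/25740) = 25740/2043707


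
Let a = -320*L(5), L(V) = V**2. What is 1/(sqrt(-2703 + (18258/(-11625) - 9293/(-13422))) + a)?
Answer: -416082000000/3328796629381667 - 5*I*sqrt(292566771913843470)/3328796629381667 ≈ -0.00012499 - 8.1245e-7*I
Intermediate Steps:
a = -8000 (a = -320*5**2 = -320*25 = -8000)
1/(sqrt(-2703 + (18258/(-11625) - 9293/(-13422))) + a) = 1/(sqrt(-2703 + (18258/(-11625) - 9293/(-13422))) - 8000) = 1/(sqrt(-2703 + (18258*(-1/11625) - 9293*(-1/13422))) - 8000) = 1/(sqrt(-2703 + (-6086/3875 + 9293/13422)) - 8000) = 1/(sqrt(-2703 - 45675917/52010250) - 8000) = 1/(sqrt(-140629381667/52010250) - 8000) = 1/(I*sqrt(292566771913843470)/10402050 - 8000) = 1/(-8000 + I*sqrt(292566771913843470)/10402050)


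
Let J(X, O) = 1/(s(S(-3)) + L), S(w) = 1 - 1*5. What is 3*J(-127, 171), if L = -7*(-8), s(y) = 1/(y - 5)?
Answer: 27/503 ≈ 0.053678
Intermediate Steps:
S(w) = -4 (S(w) = 1 - 5 = -4)
s(y) = 1/(-5 + y)
L = 56
J(X, O) = 9/503 (J(X, O) = 1/(1/(-5 - 4) + 56) = 1/(1/(-9) + 56) = 1/(-1/9 + 56) = 1/(503/9) = 9/503)
3*J(-127, 171) = 3*(9/503) = 27/503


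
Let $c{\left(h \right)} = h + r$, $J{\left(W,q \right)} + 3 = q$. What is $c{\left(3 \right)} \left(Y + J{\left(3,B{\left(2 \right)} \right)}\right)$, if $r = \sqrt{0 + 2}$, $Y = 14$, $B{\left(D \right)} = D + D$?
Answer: $45 + 15 \sqrt{2} \approx 66.213$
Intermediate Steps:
$B{\left(D \right)} = 2 D$
$r = \sqrt{2} \approx 1.4142$
$J{\left(W,q \right)} = -3 + q$
$c{\left(h \right)} = h + \sqrt{2}$
$c{\left(3 \right)} \left(Y + J{\left(3,B{\left(2 \right)} \right)}\right) = \left(3 + \sqrt{2}\right) \left(14 + \left(-3 + 2 \cdot 2\right)\right) = \left(3 + \sqrt{2}\right) \left(14 + \left(-3 + 4\right)\right) = \left(3 + \sqrt{2}\right) \left(14 + 1\right) = \left(3 + \sqrt{2}\right) 15 = 45 + 15 \sqrt{2}$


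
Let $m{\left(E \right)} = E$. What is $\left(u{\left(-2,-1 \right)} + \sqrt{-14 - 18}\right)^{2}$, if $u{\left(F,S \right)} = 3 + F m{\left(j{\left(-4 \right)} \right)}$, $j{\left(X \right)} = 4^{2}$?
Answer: $809 - 232 i \sqrt{2} \approx 809.0 - 328.1 i$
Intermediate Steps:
$j{\left(X \right)} = 16$
$u{\left(F,S \right)} = 3 + 16 F$ ($u{\left(F,S \right)} = 3 + F 16 = 3 + 16 F$)
$\left(u{\left(-2,-1 \right)} + \sqrt{-14 - 18}\right)^{2} = \left(\left(3 + 16 \left(-2\right)\right) + \sqrt{-14 - 18}\right)^{2} = \left(\left(3 - 32\right) + \sqrt{-32}\right)^{2} = \left(-29 + 4 i \sqrt{2}\right)^{2}$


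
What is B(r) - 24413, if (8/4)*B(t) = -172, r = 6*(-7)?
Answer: -24499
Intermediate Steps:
r = -42
B(t) = -86 (B(t) = (1/2)*(-172) = -86)
B(r) - 24413 = -86 - 24413 = -24499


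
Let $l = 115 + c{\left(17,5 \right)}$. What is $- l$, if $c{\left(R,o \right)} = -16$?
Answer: $-99$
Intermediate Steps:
$l = 99$ ($l = 115 - 16 = 99$)
$- l = \left(-1\right) 99 = -99$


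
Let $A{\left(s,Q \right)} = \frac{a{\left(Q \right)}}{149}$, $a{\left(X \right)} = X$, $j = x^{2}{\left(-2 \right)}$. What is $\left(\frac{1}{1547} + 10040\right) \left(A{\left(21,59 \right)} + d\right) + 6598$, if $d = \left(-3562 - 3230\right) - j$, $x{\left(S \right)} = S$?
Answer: $- \frac{15725207588351}{230503} \approx -6.8221 \cdot 10^{7}$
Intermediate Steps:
$j = 4$ ($j = \left(-2\right)^{2} = 4$)
$A{\left(s,Q \right)} = \frac{Q}{149}$
$d = -6796$ ($d = \left(-3562 - 3230\right) - 4 = -6792 - 4 = -6796$)
$\left(\frac{1}{1547} + 10040\right) \left(A{\left(21,59 \right)} + d\right) + 6598 = \left(\frac{1}{1547} + 10040\right) \left(\frac{1}{149} \cdot 59 - 6796\right) + 6598 = \left(\frac{1}{1547} + 10040\right) \left(\frac{59}{149} - 6796\right) + 6598 = \frac{15531881}{1547} \left(- \frac{1012545}{149}\right) + 6598 = - \frac{15726728447145}{230503} + 6598 = - \frac{15725207588351}{230503}$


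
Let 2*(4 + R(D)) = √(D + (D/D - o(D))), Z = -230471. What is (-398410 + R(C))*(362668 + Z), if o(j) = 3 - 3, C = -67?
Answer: -52669135558 + 132197*I*√66/2 ≈ -5.2669e+10 + 5.3699e+5*I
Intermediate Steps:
o(j) = 0
R(D) = -4 + √(1 + D)/2 (R(D) = -4 + √(D + (D/D - 1*0))/2 = -4 + √(D + (1 + 0))/2 = -4 + √(D + 1)/2 = -4 + √(1 + D)/2)
(-398410 + R(C))*(362668 + Z) = (-398410 + (-4 + √(1 - 67)/2))*(362668 - 230471) = (-398410 + (-4 + √(-66)/2))*132197 = (-398410 + (-4 + (I*√66)/2))*132197 = (-398410 + (-4 + I*√66/2))*132197 = (-398414 + I*√66/2)*132197 = -52669135558 + 132197*I*√66/2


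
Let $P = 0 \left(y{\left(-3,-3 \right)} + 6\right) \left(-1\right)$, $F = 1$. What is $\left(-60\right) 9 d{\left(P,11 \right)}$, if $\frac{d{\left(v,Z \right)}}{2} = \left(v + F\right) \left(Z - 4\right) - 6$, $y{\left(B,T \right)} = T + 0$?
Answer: $-1080$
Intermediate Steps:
$y{\left(B,T \right)} = T$
$P = 0$ ($P = 0 \left(-3 + 6\right) \left(-1\right) = 0 \cdot 3 \left(-1\right) = 0 \left(-3\right) = 0$)
$d{\left(v,Z \right)} = -12 + 2 \left(1 + v\right) \left(-4 + Z\right)$ ($d{\left(v,Z \right)} = 2 \left(\left(v + 1\right) \left(Z - 4\right) - 6\right) = 2 \left(\left(1 + v\right) \left(-4 + Z\right) - 6\right) = 2 \left(-6 + \left(1 + v\right) \left(-4 + Z\right)\right) = -12 + 2 \left(1 + v\right) \left(-4 + Z\right)$)
$\left(-60\right) 9 d{\left(P,11 \right)} = \left(-60\right) 9 \left(-20 - 0 + 2 \cdot 11 + 2 \cdot 11 \cdot 0\right) = - 540 \left(-20 + 0 + 22 + 0\right) = \left(-540\right) 2 = -1080$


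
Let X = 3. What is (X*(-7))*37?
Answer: -777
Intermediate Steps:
(X*(-7))*37 = (3*(-7))*37 = -21*37 = -777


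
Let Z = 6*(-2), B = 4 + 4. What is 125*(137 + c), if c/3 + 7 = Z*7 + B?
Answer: -14000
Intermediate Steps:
B = 8
Z = -12
c = -249 (c = -21 + 3*(-12*7 + 8) = -21 + 3*(-84 + 8) = -21 + 3*(-76) = -21 - 228 = -249)
125*(137 + c) = 125*(137 - 249) = 125*(-112) = -14000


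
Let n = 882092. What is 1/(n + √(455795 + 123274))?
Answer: 882092/778085717395 - 9*√7149/778085717395 ≈ 1.1327e-6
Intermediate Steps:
1/(n + √(455795 + 123274)) = 1/(882092 + √(455795 + 123274)) = 1/(882092 + √579069) = 1/(882092 + 9*√7149)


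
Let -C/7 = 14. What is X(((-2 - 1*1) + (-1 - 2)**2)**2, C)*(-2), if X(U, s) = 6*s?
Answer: 1176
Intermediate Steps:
C = -98 (C = -7*14 = -98)
X(((-2 - 1*1) + (-1 - 2)**2)**2, C)*(-2) = (6*(-98))*(-2) = -588*(-2) = 1176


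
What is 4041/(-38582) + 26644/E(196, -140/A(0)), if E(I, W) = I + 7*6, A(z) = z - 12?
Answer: 513508525/4591258 ≈ 111.84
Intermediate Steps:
A(z) = -12 + z
E(I, W) = 42 + I (E(I, W) = I + 42 = 42 + I)
4041/(-38582) + 26644/E(196, -140/A(0)) = 4041/(-38582) + 26644/(42 + 196) = 4041*(-1/38582) + 26644/238 = -4041/38582 + 26644*(1/238) = -4041/38582 + 13322/119 = 513508525/4591258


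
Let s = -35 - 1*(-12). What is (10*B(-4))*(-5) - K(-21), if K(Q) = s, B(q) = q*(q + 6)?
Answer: 423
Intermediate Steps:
s = -23 (s = -35 + 12 = -23)
B(q) = q*(6 + q)
K(Q) = -23
(10*B(-4))*(-5) - K(-21) = (10*(-4*(6 - 4)))*(-5) - 1*(-23) = (10*(-4*2))*(-5) + 23 = (10*(-8))*(-5) + 23 = -80*(-5) + 23 = 400 + 23 = 423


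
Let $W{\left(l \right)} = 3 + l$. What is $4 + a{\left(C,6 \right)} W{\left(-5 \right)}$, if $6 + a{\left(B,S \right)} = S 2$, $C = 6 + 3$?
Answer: $-8$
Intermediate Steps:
$C = 9$
$a{\left(B,S \right)} = -6 + 2 S$ ($a{\left(B,S \right)} = -6 + S 2 = -6 + 2 S$)
$4 + a{\left(C,6 \right)} W{\left(-5 \right)} = 4 + \left(-6 + 2 \cdot 6\right) \left(3 - 5\right) = 4 + \left(-6 + 12\right) \left(-2\right) = 4 + 6 \left(-2\right) = 4 - 12 = -8$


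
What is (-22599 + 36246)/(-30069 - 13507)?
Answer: -13647/43576 ≈ -0.31318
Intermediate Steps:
(-22599 + 36246)/(-30069 - 13507) = 13647/(-43576) = 13647*(-1/43576) = -13647/43576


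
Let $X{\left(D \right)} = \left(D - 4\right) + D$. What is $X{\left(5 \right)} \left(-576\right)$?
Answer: $-3456$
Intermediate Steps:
$X{\left(D \right)} = -4 + 2 D$ ($X{\left(D \right)} = \left(-4 + D\right) + D = -4 + 2 D$)
$X{\left(5 \right)} \left(-576\right) = \left(-4 + 2 \cdot 5\right) \left(-576\right) = \left(-4 + 10\right) \left(-576\right) = 6 \left(-576\right) = -3456$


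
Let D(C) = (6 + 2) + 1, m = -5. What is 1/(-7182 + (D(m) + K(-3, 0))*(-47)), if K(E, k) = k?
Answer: -1/7605 ≈ -0.00013149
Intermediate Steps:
D(C) = 9 (D(C) = 8 + 1 = 9)
1/(-7182 + (D(m) + K(-3, 0))*(-47)) = 1/(-7182 + (9 + 0)*(-47)) = 1/(-7182 + 9*(-47)) = 1/(-7182 - 423) = 1/(-7605) = -1/7605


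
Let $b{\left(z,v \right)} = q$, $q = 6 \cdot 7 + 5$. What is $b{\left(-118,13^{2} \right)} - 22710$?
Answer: $-22663$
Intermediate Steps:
$q = 47$ ($q = 42 + 5 = 47$)
$b{\left(z,v \right)} = 47$
$b{\left(-118,13^{2} \right)} - 22710 = 47 - 22710 = -22663$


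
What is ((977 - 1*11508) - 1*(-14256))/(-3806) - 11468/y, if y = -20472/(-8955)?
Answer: -8144520955/1623259 ≈ -5017.4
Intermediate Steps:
y = 6824/2985 (y = -20472*(-1/8955) = 6824/2985 ≈ 2.2861)
((977 - 1*11508) - 1*(-14256))/(-3806) - 11468/y = ((977 - 1*11508) - 1*(-14256))/(-3806) - 11468/6824/2985 = ((977 - 11508) + 14256)*(-1/3806) - 11468*2985/6824 = (-10531 + 14256)*(-1/3806) - 8557995/1706 = 3725*(-1/3806) - 8557995/1706 = -3725/3806 - 8557995/1706 = -8144520955/1623259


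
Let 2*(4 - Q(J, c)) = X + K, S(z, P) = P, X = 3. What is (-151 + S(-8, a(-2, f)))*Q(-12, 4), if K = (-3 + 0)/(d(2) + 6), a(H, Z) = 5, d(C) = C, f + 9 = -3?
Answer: -3139/8 ≈ -392.38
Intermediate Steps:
f = -12 (f = -9 - 3 = -12)
K = -3/8 (K = (-3 + 0)/(2 + 6) = -3/8 ≈ -0.37500)
Q(J, c) = 43/16 (Q(J, c) = 4 - (3 - 3/8)/2 = 4 - 1/2*21/8 = 4 - 21/16 = 43/16)
(-151 + S(-8, a(-2, f)))*Q(-12, 4) = (-151 + 5)*(43/16) = -146*43/16 = -3139/8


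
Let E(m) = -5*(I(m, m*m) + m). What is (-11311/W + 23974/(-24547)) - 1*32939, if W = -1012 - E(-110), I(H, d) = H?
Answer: -1707438254867/51843264 ≈ -32935.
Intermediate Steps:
E(m) = -10*m (E(m) = -5*(m + m) = -10*m)
W = -2112 (W = -1012 - (-10)*(-110) = -1012 - 1*1100 = -1012 - 1100 = -2112)
(-11311/W + 23974/(-24547)) - 1*32939 = (-11311/(-2112) + 23974/(-24547)) - 1*32939 = (-11311*(-1/2112) + 23974*(-1/24547)) - 32939 = (11311/2112 - 23974/24547) - 32939 = 227018029/51843264 - 32939 = -1707438254867/51843264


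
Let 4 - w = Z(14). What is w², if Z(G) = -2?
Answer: 36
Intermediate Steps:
w = 6 (w = 4 - 1*(-2) = 4 + 2 = 6)
w² = 6² = 36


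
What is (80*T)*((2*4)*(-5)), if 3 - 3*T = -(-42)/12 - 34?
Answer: -107200/3 ≈ -35733.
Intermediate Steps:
T = 67/6 (T = 1 - (-(-42)/12 - 34)/3 = 1 - (-1*(-7/2) - 34)/3 = 1 - (7/2 - 34)/3 = 1 - ⅓*(-61/2) = 1 + 61/6 = 67/6 ≈ 11.167)
(80*T)*((2*4)*(-5)) = (80*(67/6))*((2*4)*(-5)) = 2680*(8*(-5))/3 = (2680/3)*(-40) = -107200/3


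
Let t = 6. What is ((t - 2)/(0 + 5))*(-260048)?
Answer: -1040192/5 ≈ -2.0804e+5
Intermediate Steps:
((t - 2)/(0 + 5))*(-260048) = ((6 - 2)/(0 + 5))*(-260048) = (4/5)*(-260048) = -1040192/5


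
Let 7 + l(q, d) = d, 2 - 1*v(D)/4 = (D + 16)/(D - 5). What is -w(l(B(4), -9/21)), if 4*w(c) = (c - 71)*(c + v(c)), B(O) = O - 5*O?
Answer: 92781/1421 ≈ 65.293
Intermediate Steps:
B(O) = -4*O
v(D) = 8 - 4*(16 + D)/(-5 + D) (v(D) = 8 - 4*(D + 16)/(D - 5) = 8 - 4*(16 + D)/(-5 + D))
l(q, d) = -7 + d
w(c) = (-71 + c)*(c + 4*(-26 + c)/(-5 + c))/4 (w(c) = ((c - 71)*(c + 4*(-26 + c)/(-5 + c)))/4 = ((-71 + c)*(c + 4*(-26 + c)/(-5 + c)))/4 = (-71 + c)*(c + 4*(-26 + c)/(-5 + c))/4)
-w(l(B(4), -9/21)) = -(7384 + (-7 - 9/21)**3 - 72*(-7 - 9/21)**2 - 33*(-7 - 9/21))/(4*(-5 + (-7 - 9/21))) = -(7384 + (-7 - 9*1/21)**3 - 72*(-7 - 9*1/21)**2 - 33*(-7 - 9*1/21))/(4*(-5 + (-7 - 9*1/21))) = -(7384 + (-7 - 3/7)**3 - 72*(-7 - 3/7)**2 - 33*(-7 - 3/7))/(4*(-5 + (-7 - 3/7))) = -(7384 + (-52/7)**3 - 72*(-52/7)**2 - 33*(-52/7))/(4*(-5 - 52/7)) = -(7384 - 140608/343 - 72*2704/49 + 1716/7)/(4*(-87/7)) = -(-7)*(7384 - 140608/343 - 194688/49 + 1716/7)/(4*87) = -(-7)*1113372/(4*87*343) = -1*(-92781/1421) = 92781/1421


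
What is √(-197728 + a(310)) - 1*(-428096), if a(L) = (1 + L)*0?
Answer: 428096 + 4*I*√12358 ≈ 4.281e+5 + 444.67*I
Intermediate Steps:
a(L) = 0
√(-197728 + a(310)) - 1*(-428096) = √(-197728 + 0) - 1*(-428096) = √(-197728) + 428096 = 4*I*√12358 + 428096 = 428096 + 4*I*√12358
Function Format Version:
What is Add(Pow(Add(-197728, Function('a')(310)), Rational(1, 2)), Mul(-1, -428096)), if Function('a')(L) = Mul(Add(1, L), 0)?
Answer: Add(428096, Mul(4, I, Pow(12358, Rational(1, 2)))) ≈ Add(4.2810e+5, Mul(444.67, I))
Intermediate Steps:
Function('a')(L) = 0
Add(Pow(Add(-197728, Function('a')(310)), Rational(1, 2)), Mul(-1, -428096)) = Add(Pow(Add(-197728, 0), Rational(1, 2)), Mul(-1, -428096)) = Add(Pow(-197728, Rational(1, 2)), 428096) = Add(Mul(4, I, Pow(12358, Rational(1, 2))), 428096) = Add(428096, Mul(4, I, Pow(12358, Rational(1, 2))))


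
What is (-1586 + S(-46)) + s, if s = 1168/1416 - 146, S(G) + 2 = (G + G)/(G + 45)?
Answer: -290488/177 ≈ -1641.2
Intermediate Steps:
S(G) = -2 + 2*G/(45 + G) (S(G) = -2 + (G + G)/(G + 45) = -2 + (2*G)/(45 + G) = -2 + 2*G/(45 + G))
s = -25696/177 (s = 1168*(1/1416) - 146 = 146/177 - 146 = -25696/177 ≈ -145.18)
(-1586 + S(-46)) + s = (-1586 - 90/(45 - 46)) - 25696/177 = (-1586 - 90/(-1)) - 25696/177 = (-1586 - 90*(-1)) - 25696/177 = (-1586 + 90) - 25696/177 = -1496 - 25696/177 = -290488/177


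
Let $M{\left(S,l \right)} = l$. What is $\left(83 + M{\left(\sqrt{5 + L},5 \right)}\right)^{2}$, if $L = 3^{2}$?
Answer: $7744$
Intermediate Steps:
$L = 9$
$\left(83 + M{\left(\sqrt{5 + L},5 \right)}\right)^{2} = \left(83 + 5\right)^{2} = 88^{2} = 7744$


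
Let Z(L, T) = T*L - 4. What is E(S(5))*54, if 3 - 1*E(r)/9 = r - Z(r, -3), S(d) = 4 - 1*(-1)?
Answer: -10206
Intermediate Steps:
Z(L, T) = -4 + L*T (Z(L, T) = L*T - 4 = -4 + L*T)
S(d) = 5 (S(d) = 4 + 1 = 5)
E(r) = -9 - 36*r (E(r) = 27 - 9*(r - (-4 + r*(-3))) = 27 - 9*(r - (-4 - 3*r)) = 27 - 9*(r + (4 + 3*r)) = 27 - 9*(4 + 4*r) = 27 + (-36 - 36*r) = -9 - 36*r)
E(S(5))*54 = (-9 - 36*5)*54 = (-9 - 180)*54 = -189*54 = -10206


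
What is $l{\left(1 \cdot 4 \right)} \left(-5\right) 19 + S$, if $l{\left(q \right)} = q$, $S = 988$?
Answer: $608$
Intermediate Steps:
$l{\left(1 \cdot 4 \right)} \left(-5\right) 19 + S = 1 \cdot 4 \left(-5\right) 19 + 988 = 4 \left(-5\right) 19 + 988 = \left(-20\right) 19 + 988 = -380 + 988 = 608$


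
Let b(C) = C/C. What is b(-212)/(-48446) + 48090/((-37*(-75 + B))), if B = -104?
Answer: 2329761517/320857858 ≈ 7.2610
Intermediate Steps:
b(C) = 1
b(-212)/(-48446) + 48090/((-37*(-75 + B))) = 1/(-48446) + 48090/((-37*(-75 - 104))) = 1*(-1/48446) + 48090/((-37*(-179))) = -1/48446 + 48090/6623 = 2329761517/320857858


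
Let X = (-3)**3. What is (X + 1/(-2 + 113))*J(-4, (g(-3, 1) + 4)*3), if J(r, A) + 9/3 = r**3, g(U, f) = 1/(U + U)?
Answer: 200732/111 ≈ 1808.4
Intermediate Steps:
g(U, f) = 1/(2*U)
J(r, A) = -3 + r**3
X = -27
(X + 1/(-2 + 113))*J(-4, (g(-3, 1) + 4)*3) = (-27 + 1/(-2 + 113))*(-3 + (-4)**3) = (-27 + 1/111)*(-3 - 64) = (-27 + 1/111)*(-67) = -2996/111*(-67) = 200732/111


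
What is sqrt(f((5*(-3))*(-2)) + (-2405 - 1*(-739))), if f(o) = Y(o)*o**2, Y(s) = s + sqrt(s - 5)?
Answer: sqrt(29834) ≈ 172.73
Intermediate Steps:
Y(s) = s + sqrt(-5 + s)
f(o) = o**2*(o + sqrt(-5 + o)) (f(o) = (o + sqrt(-5 + o))*o**2 = o**2*(o + sqrt(-5 + o)))
sqrt(f((5*(-3))*(-2)) + (-2405 - 1*(-739))) = sqrt(((5*(-3))*(-2))**2*((5*(-3))*(-2) + sqrt(-5 + (5*(-3))*(-2))) + (-2405 - 1*(-739))) = sqrt((-15*(-2))**2*(-15*(-2) + sqrt(-5 - 15*(-2))) + (-2405 + 739)) = sqrt(30**2*(30 + sqrt(-5 + 30)) - 1666) = sqrt(900*(30 + sqrt(25)) - 1666) = sqrt(900*(30 + 5) - 1666) = sqrt(900*35 - 1666) = sqrt(31500 - 1666) = sqrt(29834)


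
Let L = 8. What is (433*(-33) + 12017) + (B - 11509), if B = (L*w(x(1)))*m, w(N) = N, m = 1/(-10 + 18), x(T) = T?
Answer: -13780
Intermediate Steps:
m = ⅛ (m = 1/8 = ⅛ ≈ 0.12500)
B = 1 (B = (8*1)*(⅛) = 8*(⅛) = 1)
(433*(-33) + 12017) + (B - 11509) = (433*(-33) + 12017) + (1 - 11509) = (-14289 + 12017) - 11508 = -2272 - 11508 = -13780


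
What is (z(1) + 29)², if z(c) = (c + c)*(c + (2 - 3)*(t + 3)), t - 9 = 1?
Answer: 25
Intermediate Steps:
t = 10 (t = 9 + 1 = 10)
z(c) = 2*c*(-13 + c) (z(c) = (c + c)*(c + (2 - 3)*(10 + 3)) = (2*c)*(c - 1*13) = (2*c)*(c - 13) = (2*c)*(-13 + c) = 2*c*(-13 + c))
(z(1) + 29)² = (2*1*(-13 + 1) + 29)² = (2*1*(-12) + 29)² = (-24 + 29)² = 5² = 25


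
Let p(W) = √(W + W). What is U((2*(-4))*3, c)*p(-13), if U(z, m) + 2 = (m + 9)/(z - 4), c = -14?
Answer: -51*I*√26/28 ≈ -9.2875*I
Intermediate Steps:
U(z, m) = -2 + (9 + m)/(-4 + z) (U(z, m) = -2 + (m + 9)/(z - 4) = -2 + (9 + m)/(-4 + z))
p(W) = √2*√W (p(W) = √(2*W) = √2*√W)
U((2*(-4))*3, c)*p(-13) = ((17 - 14 - 2*2*(-4)*3)/(-4 + (2*(-4))*3))*(√2*√(-13)) = ((17 - 14 - (-16)*3)/(-4 - 8*3))*(√2*(I*√13)) = ((17 - 14 - 2*(-24))/(-4 - 24))*(I*√26) = ((17 - 14 + 48)/(-28))*(I*√26) = (-1/28*51)*(I*√26) = -51*I*√26/28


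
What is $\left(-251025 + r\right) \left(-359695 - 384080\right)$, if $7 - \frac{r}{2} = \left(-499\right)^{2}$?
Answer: $557097144075$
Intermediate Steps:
$r = -497988$ ($r = 14 - 2 \left(-499\right)^{2} = 14 - 498002 = -497988$)
$\left(-251025 + r\right) \left(-359695 - 384080\right) = \left(-251025 - 497988\right) \left(-359695 - 384080\right) = \left(-749013\right) \left(-743775\right) = 557097144075$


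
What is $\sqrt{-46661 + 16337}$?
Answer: $38 i \sqrt{21} \approx 174.14 i$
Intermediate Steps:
$\sqrt{-46661 + 16337} = \sqrt{-30324} = 38 i \sqrt{21}$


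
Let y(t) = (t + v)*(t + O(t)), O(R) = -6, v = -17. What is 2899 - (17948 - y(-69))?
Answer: -8599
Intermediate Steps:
y(t) = (-17 + t)*(-6 + t) (y(t) = (t - 17)*(t - 6) = (-17 + t)*(-6 + t))
2899 - (17948 - y(-69)) = 2899 - (17948 - (102 + (-69)² - 23*(-69))) = 2899 - (17948 - (102 + 4761 + 1587)) = 2899 - (17948 - 1*6450) = 2899 - (17948 - 6450) = 2899 - 1*11498 = 2899 - 11498 = -8599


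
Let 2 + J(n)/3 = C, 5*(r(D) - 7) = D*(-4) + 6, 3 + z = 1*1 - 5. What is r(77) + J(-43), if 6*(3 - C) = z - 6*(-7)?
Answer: -679/10 ≈ -67.900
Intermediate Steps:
z = -7 (z = -3 + (1*1 - 5) = -3 + (1 - 5) = -3 - 4 = -7)
r(D) = 41/5 - 4*D/5 (r(D) = 7 + (D*(-4) + 6)/5 = 7 + (-4*D + 6)/5 = 7 + (6 - 4*D)/5 = 7 + (6/5 - 4*D/5) = 41/5 - 4*D/5)
C = -17/6 (C = 3 - (-7 - 6*(-7))/6 = 3 - (-7 + 42)/6 = 3 - 1/6*35 = 3 - 35/6 = -17/6 ≈ -2.8333)
J(n) = -29/2 (J(n) = -6 + 3*(-17/6) = -6 - 17/2 = -29/2)
r(77) + J(-43) = (41/5 - 4/5*77) - 29/2 = (41/5 - 308/5) - 29/2 = -267/5 - 29/2 = -679/10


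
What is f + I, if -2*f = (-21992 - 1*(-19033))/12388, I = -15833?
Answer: -392275449/24776 ≈ -15833.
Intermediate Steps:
f = 2959/24776 (f = -(-21992 - 1*(-19033))/(2*12388) = -(-21992 + 19033)/(2*12388) = -(-2959)/(2*12388) = -1/2*(-2959/12388) = 2959/24776 ≈ 0.11943)
f + I = 2959/24776 - 15833 = -392275449/24776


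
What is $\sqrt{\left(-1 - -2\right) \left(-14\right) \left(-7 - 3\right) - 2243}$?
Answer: $i \sqrt{2103} \approx 45.858 i$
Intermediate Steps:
$\sqrt{\left(-1 - -2\right) \left(-14\right) \left(-7 - 3\right) - 2243} = \sqrt{\left(-1 + 2\right) \left(-14\right) \left(-7 - 3\right) - 2243} = \sqrt{1 \left(-14\right) \left(-10\right) - 2243} = \sqrt{\left(-14\right) \left(-10\right) - 2243} = \sqrt{140 - 2243} = \sqrt{-2103} = i \sqrt{2103}$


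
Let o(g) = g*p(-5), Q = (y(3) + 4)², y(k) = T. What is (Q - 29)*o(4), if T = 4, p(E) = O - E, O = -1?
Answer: 560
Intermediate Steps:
p(E) = -1 - E
y(k) = 4
Q = 64 (Q = (4 + 4)² = 8² = 64)
o(g) = 4*g (o(g) = g*(-1 - 1*(-5)) = g*(-1 + 5) = g*4 = 4*g)
(Q - 29)*o(4) = (64 - 29)*(4*4) = 35*16 = 560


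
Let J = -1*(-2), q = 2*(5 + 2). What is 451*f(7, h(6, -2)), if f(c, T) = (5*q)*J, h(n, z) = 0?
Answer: 63140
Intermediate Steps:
q = 14 (q = 2*7 = 14)
J = 2
f(c, T) = 140 (f(c, T) = (5*14)*2 = 70*2 = 140)
451*f(7, h(6, -2)) = 451*140 = 63140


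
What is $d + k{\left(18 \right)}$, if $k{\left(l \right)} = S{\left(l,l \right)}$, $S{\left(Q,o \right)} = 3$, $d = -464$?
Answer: $-461$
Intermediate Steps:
$k{\left(l \right)} = 3$
$d + k{\left(18 \right)} = -464 + 3 = -461$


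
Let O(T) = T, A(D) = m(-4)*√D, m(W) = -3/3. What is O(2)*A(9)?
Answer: -6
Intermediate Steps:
m(W) = -1 (m(W) = -3*⅓ = -1)
A(D) = -√D
O(2)*A(9) = 2*(-√9) = 2*(-1*3) = 2*(-3) = -6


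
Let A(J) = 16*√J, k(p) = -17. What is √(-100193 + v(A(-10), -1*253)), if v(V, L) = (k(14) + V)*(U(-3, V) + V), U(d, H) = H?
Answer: √(-105313 - 544*I*√10) ≈ 2.65 - 324.53*I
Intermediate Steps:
v(V, L) = 2*V*(-17 + V) (v(V, L) = (-17 + V)*(V + V) = (-17 + V)*(2*V) = 2*V*(-17 + V))
√(-100193 + v(A(-10), -1*253)) = √(-100193 + 2*(16*√(-10))*(-17 + 16*√(-10))) = √(-100193 + 2*(16*(I*√10))*(-17 + 16*(I*√10))) = √(-100193 + 2*(16*I*√10)*(-17 + 16*I*√10)) = √(-100193 + 32*I*√10*(-17 + 16*I*√10))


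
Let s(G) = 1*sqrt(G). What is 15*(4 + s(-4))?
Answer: 60 + 30*I ≈ 60.0 + 30.0*I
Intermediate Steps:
s(G) = sqrt(G)
15*(4 + s(-4)) = 15*(4 + sqrt(-4)) = 15*(4 + 2*I) = 60 + 30*I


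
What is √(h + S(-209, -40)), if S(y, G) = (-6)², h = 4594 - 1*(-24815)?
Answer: √29445 ≈ 171.60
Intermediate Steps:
h = 29409 (h = 4594 + 24815 = 29409)
S(y, G) = 36
√(h + S(-209, -40)) = √(29409 + 36) = √29445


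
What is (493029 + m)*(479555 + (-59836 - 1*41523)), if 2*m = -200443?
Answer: 148558225270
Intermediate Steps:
m = -200443/2 (m = (1/2)*(-200443) = -200443/2 ≈ -1.0022e+5)
(493029 + m)*(479555 + (-59836 - 1*41523)) = (493029 - 200443/2)*(479555 + (-59836 - 1*41523)) = 785615*(479555 + (-59836 - 41523))/2 = 785615*(479555 - 101359)/2 = (785615/2)*378196 = 148558225270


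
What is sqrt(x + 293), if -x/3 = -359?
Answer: sqrt(1370) ≈ 37.013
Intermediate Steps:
x = 1077 (x = -3*(-359) = 1077)
sqrt(x + 293) = sqrt(1077 + 293) = sqrt(1370)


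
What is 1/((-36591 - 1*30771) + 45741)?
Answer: -1/21621 ≈ -4.6251e-5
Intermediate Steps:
1/((-36591 - 1*30771) + 45741) = 1/((-36591 - 30771) + 45741) = 1/(-67362 + 45741) = 1/(-21621) = -1/21621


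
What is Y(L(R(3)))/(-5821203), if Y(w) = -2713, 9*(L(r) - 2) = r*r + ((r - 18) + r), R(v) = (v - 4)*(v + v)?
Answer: 2713/5821203 ≈ 0.00046605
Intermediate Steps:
R(v) = 2*v*(-4 + v) (R(v) = (-4 + v)*(2*v) = 2*v*(-4 + v))
L(r) = r²/9 + 2*r/9 (L(r) = 2 + (r*r + ((r - 18) + r))/9 = 2 + (r² + ((-18 + r) + r))/9 = 2 + (r² + (-18 + 2*r))/9 = 2 + (-18 + r² + 2*r)/9 = 2 + (-2 + r²/9 + 2*r/9) = r²/9 + 2*r/9)
Y(L(R(3)))/(-5821203) = -2713/(-5821203) = -2713*(-1/5821203) = 2713/5821203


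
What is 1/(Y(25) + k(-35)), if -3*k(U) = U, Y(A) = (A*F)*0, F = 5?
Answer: 3/35 ≈ 0.085714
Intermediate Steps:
Y(A) = 0 (Y(A) = (A*5)*0 = (5*A)*0 = 0)
k(U) = -U/3
1/(Y(25) + k(-35)) = 1/(0 - 1/3*(-35)) = 1/(0 + 35/3) = 1/(35/3) = 3/35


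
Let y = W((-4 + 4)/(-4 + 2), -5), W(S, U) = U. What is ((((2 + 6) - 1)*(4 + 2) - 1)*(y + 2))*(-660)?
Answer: 81180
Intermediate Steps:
y = -5
((((2 + 6) - 1)*(4 + 2) - 1)*(y + 2))*(-660) = ((((2 + 6) - 1)*(4 + 2) - 1)*(-5 + 2))*(-660) = (((8 - 1)*6 - 1)*(-3))*(-660) = ((7*6 - 1)*(-3))*(-660) = ((42 - 1)*(-3))*(-660) = (41*(-3))*(-660) = -123*(-660) = 81180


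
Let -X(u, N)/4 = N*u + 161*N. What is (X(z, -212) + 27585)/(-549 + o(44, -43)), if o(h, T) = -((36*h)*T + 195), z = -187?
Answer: 791/9624 ≈ 0.082190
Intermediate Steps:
o(h, T) = -195 - 36*T*h (o(h, T) = -(36*T*h + 195) = -(195 + 36*T*h) = -195 - 36*T*h)
X(u, N) = -644*N - 4*N*u (X(u, N) = -4*(N*u + 161*N) = -4*(161*N + N*u) = -644*N - 4*N*u)
(X(z, -212) + 27585)/(-549 + o(44, -43)) = (-4*(-212)*(161 - 187) + 27585)/(-549 + (-195 - 36*(-43)*44)) = (-4*(-212)*(-26) + 27585)/(-549 + (-195 + 68112)) = (-22048 + 27585)/(-549 + 67917) = 5537/67368 = 5537*(1/67368) = 791/9624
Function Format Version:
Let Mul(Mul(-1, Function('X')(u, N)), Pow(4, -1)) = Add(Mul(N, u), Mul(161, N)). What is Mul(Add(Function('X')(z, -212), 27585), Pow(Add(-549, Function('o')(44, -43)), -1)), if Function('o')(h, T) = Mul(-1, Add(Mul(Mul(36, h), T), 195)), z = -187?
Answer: Rational(791, 9624) ≈ 0.082190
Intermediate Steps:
Function('o')(h, T) = Add(-195, Mul(-36, T, h)) (Function('o')(h, T) = Mul(-1, Add(Mul(36, T, h), 195)) = Mul(-1, Add(195, Mul(36, T, h))) = Add(-195, Mul(-36, T, h)))
Function('X')(u, N) = Add(Mul(-644, N), Mul(-4, N, u)) (Function('X')(u, N) = Mul(-4, Add(Mul(N, u), Mul(161, N))) = Mul(-4, Add(Mul(161, N), Mul(N, u))) = Add(Mul(-644, N), Mul(-4, N, u)))
Mul(Add(Function('X')(z, -212), 27585), Pow(Add(-549, Function('o')(44, -43)), -1)) = Mul(Add(Mul(-4, -212, Add(161, -187)), 27585), Pow(Add(-549, Add(-195, Mul(-36, -43, 44))), -1)) = Mul(Add(Mul(-4, -212, -26), 27585), Pow(Add(-549, Add(-195, 68112)), -1)) = Mul(Add(-22048, 27585), Pow(Add(-549, 67917), -1)) = Mul(5537, Pow(67368, -1)) = Mul(5537, Rational(1, 67368)) = Rational(791, 9624)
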